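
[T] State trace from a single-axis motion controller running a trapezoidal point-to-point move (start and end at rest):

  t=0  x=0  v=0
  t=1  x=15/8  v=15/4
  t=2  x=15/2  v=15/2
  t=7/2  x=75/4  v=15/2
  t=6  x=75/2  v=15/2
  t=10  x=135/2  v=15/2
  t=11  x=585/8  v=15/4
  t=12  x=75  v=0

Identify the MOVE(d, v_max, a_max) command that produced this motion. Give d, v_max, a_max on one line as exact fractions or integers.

final state: t=12, x=75, v=0 → d = 75
a_max = (15/4−0)/(1−0) = 15/4
max v = 15/2 over t∈[2,10] → v_max = 15/2
check: 15/2·(2+8) = 75 ✓

d=75 v_max=15/2 a_max=15/4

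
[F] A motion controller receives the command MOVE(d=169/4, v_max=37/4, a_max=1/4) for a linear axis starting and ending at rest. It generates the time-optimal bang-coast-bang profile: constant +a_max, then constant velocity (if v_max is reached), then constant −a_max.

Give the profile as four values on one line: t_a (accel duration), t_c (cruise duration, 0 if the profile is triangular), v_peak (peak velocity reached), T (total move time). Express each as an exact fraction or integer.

v_max²/a_max = (37/4)²/(1/4) = 1369/4
169/4 < 1369/4 → triangular
v_peak = √(169/4·1/4) = √(169/16) = 13/4
t_a = (13/4)/(1/4) = 13; t_c = 0
T = 2·13 = 26

t_a=13 t_c=0 v_peak=13/4 T=26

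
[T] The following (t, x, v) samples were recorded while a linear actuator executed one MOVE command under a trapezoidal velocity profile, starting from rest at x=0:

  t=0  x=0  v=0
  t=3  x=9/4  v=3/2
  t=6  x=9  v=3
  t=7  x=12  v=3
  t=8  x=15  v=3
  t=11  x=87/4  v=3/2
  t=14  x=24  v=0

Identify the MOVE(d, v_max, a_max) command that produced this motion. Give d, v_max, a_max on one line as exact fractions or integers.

d=24 v_max=3 a_max=1/2

final state: t=14, x=24, v=0 → d = 24
a_max = (3/2−0)/(3−0) = 1/2
max v = 3 over t∈[6,8] → v_max = 3
check: 3·(6+2) = 24 ✓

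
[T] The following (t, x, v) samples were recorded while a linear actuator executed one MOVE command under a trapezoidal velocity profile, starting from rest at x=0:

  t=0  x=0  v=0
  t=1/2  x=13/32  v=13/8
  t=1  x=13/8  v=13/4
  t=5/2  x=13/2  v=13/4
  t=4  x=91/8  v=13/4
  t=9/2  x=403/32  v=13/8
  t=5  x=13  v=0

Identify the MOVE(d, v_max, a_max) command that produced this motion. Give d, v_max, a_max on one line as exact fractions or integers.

final state: t=5, x=13, v=0 → d = 13
a_max = (13/8−0)/(1/2−0) = 13/4
max v = 13/4 over t∈[1,4] → v_max = 13/4
check: 13/4·(1+3) = 13 ✓

d=13 v_max=13/4 a_max=13/4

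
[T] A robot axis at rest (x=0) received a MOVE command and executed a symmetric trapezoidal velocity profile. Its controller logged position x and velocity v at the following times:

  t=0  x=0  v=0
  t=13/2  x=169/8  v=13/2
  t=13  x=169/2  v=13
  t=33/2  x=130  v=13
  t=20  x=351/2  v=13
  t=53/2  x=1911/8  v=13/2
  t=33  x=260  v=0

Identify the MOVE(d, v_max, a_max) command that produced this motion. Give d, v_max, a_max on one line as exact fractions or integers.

final state: t=33, x=260, v=0 → d = 260
a_max = (13/2−0)/(13/2−0) = 1
max v = 13 over t∈[13,20] → v_max = 13
check: 13·(13+7) = 260 ✓

d=260 v_max=13 a_max=1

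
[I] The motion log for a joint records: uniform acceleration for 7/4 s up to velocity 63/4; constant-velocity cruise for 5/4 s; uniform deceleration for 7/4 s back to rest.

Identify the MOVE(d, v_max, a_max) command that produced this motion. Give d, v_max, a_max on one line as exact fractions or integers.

d=189/4 v_max=63/4 a_max=9

a_max = (63/4)/(7/4) = 9
d_a = ½·63/4·7/4 = 441/32; d_c = 63/4·5/4 = 315/16
d = 2·441/32 + 315/16 = 189/4
t_c = 5/4 > 0 so v_max = 63/4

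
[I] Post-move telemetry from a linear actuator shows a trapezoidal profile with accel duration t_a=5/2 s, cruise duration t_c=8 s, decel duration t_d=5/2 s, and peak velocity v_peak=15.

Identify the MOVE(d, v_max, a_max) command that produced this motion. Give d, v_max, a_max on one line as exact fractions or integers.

a_max = 15/(5/2) = 6
d_a = ½·15·5/2 = 75/4; d_c = 15·8 = 120
d = 2·75/4 + 120 = 315/2
t_c = 8 > 0 → v_max = v_peak = 15

d=315/2 v_max=15 a_max=6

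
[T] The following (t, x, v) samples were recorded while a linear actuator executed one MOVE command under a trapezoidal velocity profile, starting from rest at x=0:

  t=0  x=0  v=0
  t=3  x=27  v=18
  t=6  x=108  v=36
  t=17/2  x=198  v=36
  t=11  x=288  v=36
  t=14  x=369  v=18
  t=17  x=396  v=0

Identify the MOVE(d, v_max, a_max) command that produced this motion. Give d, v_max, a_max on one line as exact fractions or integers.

d=396 v_max=36 a_max=6

final state: t=17, x=396, v=0 → d = 396
a_max = (18−0)/(3−0) = 6
max v = 36 over t∈[6,11] → v_max = 36
check: 36·(6+5) = 396 ✓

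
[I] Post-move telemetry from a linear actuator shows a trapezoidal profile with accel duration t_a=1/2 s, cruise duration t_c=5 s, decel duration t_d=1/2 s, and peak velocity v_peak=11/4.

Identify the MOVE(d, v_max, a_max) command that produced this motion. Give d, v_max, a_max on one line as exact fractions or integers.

d=121/8 v_max=11/4 a_max=11/2

a_max = (11/4)/(1/2) = 11/2
d_a = ½·11/4·1/2 = 11/16; d_c = 11/4·5 = 55/4
d = 2·11/16 + 55/4 = 121/8
t_c = 5 > 0 so v_max = 11/4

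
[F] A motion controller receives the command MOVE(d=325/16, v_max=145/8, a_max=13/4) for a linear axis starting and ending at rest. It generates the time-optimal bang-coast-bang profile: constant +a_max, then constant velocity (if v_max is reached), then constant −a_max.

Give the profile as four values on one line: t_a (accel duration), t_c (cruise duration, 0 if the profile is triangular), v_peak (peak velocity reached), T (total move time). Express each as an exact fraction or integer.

(v_max)²/a_max = (145/8)²/(13/4) = 21025/208
325/16 < 21025/208 ⇒ no cruise
v_peak = √(325/16·13/4) = √(4225/64) = 65/8
t_a = (65/8)/(13/4) = 5/2; t_c = 0
T = 2·5/2 = 5

t_a=5/2 t_c=0 v_peak=65/8 T=5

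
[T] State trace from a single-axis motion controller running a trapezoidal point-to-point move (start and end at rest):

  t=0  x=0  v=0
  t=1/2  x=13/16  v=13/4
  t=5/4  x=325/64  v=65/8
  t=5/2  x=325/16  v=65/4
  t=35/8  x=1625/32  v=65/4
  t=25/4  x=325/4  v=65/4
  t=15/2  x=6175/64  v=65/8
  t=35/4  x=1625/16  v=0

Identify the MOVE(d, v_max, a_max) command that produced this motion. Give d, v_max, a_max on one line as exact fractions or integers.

final state: t=35/4, x=1625/16, v=0 → d = 1625/16
a_max = (13/4−0)/(1/2−0) = 13/2
max v = 65/4 over t∈[5/2,25/4] → v_max = 65/4
check: 65/4·(5/2+15/4) = 1625/16 ✓

d=1625/16 v_max=65/4 a_max=13/2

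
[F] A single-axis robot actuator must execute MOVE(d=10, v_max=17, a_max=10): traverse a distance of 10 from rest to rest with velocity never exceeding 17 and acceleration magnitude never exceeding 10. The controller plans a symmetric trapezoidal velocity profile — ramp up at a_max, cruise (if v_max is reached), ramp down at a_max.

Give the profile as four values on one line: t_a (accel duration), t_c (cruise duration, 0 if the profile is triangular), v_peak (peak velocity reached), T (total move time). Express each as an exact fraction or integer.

vₘ²/aₘ = 17²/10 = 289/10
10 < 289/10 ⇒ no cruise
v_peak = √(10·10) = √100 = 10
t_a = 10/10 = 1; t_c = 0
T = 2·1 = 2

t_a=1 t_c=0 v_peak=10 T=2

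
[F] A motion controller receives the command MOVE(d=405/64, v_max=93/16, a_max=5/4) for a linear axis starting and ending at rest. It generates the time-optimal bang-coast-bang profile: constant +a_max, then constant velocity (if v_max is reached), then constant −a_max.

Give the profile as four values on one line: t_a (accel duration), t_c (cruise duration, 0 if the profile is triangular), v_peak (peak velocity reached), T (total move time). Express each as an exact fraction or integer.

t_a=9/4 t_c=0 v_peak=45/16 T=9/2

(v_max)²/a_max = (93/16)²/(5/4) = 8649/320
405/64 < 8649/320 ⇒ no cruise
v_peak = √(405/64·5/4) = √(2025/256) = 45/16
t_a = (45/16)/(5/4) = 9/4; t_c = 0
T = 2·9/4 = 9/2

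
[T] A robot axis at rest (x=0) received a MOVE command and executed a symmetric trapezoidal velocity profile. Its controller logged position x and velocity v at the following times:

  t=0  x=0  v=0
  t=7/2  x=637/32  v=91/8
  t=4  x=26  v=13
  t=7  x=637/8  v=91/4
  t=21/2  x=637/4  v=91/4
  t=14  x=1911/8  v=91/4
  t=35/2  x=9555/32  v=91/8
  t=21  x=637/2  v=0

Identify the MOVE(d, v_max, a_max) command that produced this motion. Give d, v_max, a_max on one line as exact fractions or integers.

d=637/2 v_max=91/4 a_max=13/4

final state: t=21, x=637/2, v=0 → d = 637/2
a_max = (91/8−0)/(7/2−0) = 13/4
max v = 91/4 over t∈[7,14] → v_max = 91/4
check: 91/4·(7+7) = 637/2 ✓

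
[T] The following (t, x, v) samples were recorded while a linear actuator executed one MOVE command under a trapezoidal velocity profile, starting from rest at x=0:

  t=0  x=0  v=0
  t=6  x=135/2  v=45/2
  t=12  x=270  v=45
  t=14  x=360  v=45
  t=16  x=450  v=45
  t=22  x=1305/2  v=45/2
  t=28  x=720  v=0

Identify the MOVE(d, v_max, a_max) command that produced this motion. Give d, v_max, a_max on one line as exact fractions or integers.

d=720 v_max=45 a_max=15/4

final state: t=28, x=720, v=0 → d = 720
a_max = (45/2−0)/(6−0) = 15/4
max v = 45 over t∈[12,16] → v_max = 45
check: 45·(12+4) = 720 ✓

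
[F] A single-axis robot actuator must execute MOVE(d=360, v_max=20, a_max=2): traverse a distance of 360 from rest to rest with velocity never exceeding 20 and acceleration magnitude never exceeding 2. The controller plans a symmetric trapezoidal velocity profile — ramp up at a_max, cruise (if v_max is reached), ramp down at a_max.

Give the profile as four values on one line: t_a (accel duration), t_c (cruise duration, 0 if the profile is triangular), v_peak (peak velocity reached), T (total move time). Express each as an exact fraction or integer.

vₘ²/aₘ = 20²/2 = 200
360 ≥ 200 → trapezoidal
t_a = 20/2 = 10; v_peak = 20
d_cruise = 360 − 200 = 160; t_c = 160/20 = 8
T = 2·10 + 8 = 28

t_a=10 t_c=8 v_peak=20 T=28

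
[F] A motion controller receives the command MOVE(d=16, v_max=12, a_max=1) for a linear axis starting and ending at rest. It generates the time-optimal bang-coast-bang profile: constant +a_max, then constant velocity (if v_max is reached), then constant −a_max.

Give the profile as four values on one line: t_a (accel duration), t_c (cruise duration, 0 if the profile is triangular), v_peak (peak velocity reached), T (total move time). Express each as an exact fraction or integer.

t_a=4 t_c=0 v_peak=4 T=8

vₘ²/aₘ = 12²/1 = 144
16 < 144 ⇒ no cruise
v_peak = √(16·1) = √16 = 4
t_a = 4/1 = 4; t_c = 0
T = 2·4 = 8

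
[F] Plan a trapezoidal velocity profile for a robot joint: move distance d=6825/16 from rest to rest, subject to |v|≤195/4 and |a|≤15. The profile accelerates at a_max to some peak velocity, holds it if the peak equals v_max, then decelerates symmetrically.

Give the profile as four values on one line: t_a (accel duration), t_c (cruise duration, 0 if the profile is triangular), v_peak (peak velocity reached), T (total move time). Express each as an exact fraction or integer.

t_a=13/4 t_c=11/2 v_peak=195/4 T=12

vₘ²/aₘ = (195/4)²/15 = 2535/16
6825/16 ≥ 2535/16 ⇒ cruise phase
t_a = (195/4)/15 = 13/4; v_peak = 195/4
d_cruise = 6825/16 − 2535/16 = 2145/8; t_c = (2145/8)/(195/4) = 11/2
T = 2·13/4 + 11/2 = 12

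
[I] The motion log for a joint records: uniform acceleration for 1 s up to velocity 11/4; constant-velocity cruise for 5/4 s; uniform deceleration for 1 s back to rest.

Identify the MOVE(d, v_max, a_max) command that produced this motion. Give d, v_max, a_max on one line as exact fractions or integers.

a_max = (11/4)/1 = 11/4
d_a = ½·11/4·1 = 11/8; d_c = 11/4·5/4 = 55/16
d = 2·11/8 + 55/16 = 99/16
t_c = 5/4 > 0 ⇒ limit active, v_max = 11/4

d=99/16 v_max=11/4 a_max=11/4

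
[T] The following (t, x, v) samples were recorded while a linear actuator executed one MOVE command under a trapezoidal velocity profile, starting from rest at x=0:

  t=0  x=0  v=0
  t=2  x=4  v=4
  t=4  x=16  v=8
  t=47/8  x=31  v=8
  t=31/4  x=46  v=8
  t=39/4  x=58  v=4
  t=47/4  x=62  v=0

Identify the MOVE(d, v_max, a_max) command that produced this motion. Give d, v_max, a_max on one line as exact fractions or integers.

final state: t=47/4, x=62, v=0 → d = 62
a_max = (4−0)/(2−0) = 2
max v = 8 over t∈[4,31/4] → v_max = 8
check: 8·(4+15/4) = 62 ✓

d=62 v_max=8 a_max=2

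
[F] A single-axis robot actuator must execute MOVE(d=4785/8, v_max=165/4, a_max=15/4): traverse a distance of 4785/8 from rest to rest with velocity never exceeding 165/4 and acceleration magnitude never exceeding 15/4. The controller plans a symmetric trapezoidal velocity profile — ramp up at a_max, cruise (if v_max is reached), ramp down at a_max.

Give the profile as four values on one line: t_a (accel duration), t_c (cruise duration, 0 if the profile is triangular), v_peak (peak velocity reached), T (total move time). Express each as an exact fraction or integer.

t_a=11 t_c=7/2 v_peak=165/4 T=51/2

(v_max)²/a_max = (165/4)²/(15/4) = 1815/4
4785/8 ≥ 1815/4 ⇒ cruise phase
t_a = (165/4)/(15/4) = 11; v_peak = 165/4
d_cruise = 4785/8 − 1815/4 = 1155/8; t_c = (1155/8)/(165/4) = 7/2
T = 2·11 + 7/2 = 51/2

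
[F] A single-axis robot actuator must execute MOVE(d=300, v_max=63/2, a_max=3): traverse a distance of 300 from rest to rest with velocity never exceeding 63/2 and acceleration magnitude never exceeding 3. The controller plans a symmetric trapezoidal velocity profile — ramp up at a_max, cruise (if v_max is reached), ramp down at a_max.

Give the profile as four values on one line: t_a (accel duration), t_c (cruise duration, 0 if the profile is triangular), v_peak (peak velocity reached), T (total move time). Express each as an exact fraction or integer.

t_a=10 t_c=0 v_peak=30 T=20

v_max²/a_max = (63/2)²/3 = 1323/4
300 < 1323/4 ⇒ no cruise
v_peak = √(300·3) = √900 = 30
t_a = 30/3 = 10; t_c = 0
T = 2·10 = 20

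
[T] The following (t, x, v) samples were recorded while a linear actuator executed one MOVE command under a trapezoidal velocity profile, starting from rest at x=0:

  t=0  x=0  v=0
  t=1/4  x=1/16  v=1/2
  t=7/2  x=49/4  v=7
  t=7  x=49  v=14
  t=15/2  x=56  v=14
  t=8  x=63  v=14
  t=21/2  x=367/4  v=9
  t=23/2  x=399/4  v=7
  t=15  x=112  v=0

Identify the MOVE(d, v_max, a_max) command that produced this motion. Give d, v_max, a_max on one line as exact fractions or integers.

final state: t=15, x=112, v=0 → d = 112
a_max = (1/2−0)/(1/4−0) = 2
max v = 14 over t∈[7,8] → v_max = 14
check: 14·(7+1) = 112 ✓

d=112 v_max=14 a_max=2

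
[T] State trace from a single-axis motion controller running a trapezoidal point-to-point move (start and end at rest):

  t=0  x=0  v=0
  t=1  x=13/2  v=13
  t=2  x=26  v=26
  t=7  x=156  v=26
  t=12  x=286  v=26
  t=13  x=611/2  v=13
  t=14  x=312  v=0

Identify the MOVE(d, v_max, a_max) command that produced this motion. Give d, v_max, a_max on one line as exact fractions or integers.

final state: t=14, x=312, v=0 → d = 312
a_max = (13−0)/(1−0) = 13
max v = 26 over t∈[2,12] → v_max = 26
check: 26·(2+10) = 312 ✓

d=312 v_max=26 a_max=13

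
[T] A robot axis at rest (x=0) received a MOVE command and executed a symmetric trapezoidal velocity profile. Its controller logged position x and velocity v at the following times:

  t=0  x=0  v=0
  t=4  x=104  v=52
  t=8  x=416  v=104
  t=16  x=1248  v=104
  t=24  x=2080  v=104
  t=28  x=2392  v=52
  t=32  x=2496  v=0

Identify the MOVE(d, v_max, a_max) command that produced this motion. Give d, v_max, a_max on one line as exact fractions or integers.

d=2496 v_max=104 a_max=13

final state: t=32, x=2496, v=0 → d = 2496
a_max = (52−0)/(4−0) = 13
max v = 104 over t∈[8,24] → v_max = 104
check: 104·(8+16) = 2496 ✓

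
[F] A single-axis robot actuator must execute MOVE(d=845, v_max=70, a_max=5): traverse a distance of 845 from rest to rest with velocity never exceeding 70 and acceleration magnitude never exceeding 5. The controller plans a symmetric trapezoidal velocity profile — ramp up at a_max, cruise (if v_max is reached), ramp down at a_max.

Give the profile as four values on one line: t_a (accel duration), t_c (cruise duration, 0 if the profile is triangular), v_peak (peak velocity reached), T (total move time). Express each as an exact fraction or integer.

vₘ²/aₘ = 70²/5 = 980
845 < 980 ⇒ no cruise
v_peak = √(845·5) = √4225 = 65
t_a = 65/5 = 13; t_c = 0
T = 2·13 = 26

t_a=13 t_c=0 v_peak=65 T=26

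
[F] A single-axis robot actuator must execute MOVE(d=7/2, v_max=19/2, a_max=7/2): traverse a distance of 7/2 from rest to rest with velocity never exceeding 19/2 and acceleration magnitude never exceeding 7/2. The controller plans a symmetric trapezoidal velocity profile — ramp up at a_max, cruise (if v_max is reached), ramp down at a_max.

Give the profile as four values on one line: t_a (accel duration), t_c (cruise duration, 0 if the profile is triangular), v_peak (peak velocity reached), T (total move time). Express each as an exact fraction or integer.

t_a=1 t_c=0 v_peak=7/2 T=2

(v_max)²/a_max = (19/2)²/(7/2) = 361/14
7/2 < 361/14 → triangular
v_peak = √(7/2·7/2) = √(49/4) = 7/2
t_a = (7/2)/(7/2) = 1; t_c = 0
T = 2·1 = 2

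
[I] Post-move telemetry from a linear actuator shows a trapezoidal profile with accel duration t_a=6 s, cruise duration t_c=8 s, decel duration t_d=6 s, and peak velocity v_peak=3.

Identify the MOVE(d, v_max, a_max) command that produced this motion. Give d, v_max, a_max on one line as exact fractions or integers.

a_max = 3/6 = 1/2
d_a = ½·3·6 = 9; d_c = 3·8 = 24
d = 2·9 + 24 = 42
t_c = 8 > 0 ⇒ limit active, v_max = 3

d=42 v_max=3 a_max=1/2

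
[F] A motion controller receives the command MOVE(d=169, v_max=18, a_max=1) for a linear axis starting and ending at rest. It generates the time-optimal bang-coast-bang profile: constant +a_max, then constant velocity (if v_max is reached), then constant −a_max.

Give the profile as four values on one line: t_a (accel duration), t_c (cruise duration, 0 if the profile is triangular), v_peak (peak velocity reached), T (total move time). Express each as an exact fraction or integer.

t_a=13 t_c=0 v_peak=13 T=26

v_max²/a_max = 18²/1 = 324
169 < 324 so t_c = 0
v_peak = √(169·1) = √169 = 13
t_a = 13/1 = 13; t_c = 0
T = 2·13 = 26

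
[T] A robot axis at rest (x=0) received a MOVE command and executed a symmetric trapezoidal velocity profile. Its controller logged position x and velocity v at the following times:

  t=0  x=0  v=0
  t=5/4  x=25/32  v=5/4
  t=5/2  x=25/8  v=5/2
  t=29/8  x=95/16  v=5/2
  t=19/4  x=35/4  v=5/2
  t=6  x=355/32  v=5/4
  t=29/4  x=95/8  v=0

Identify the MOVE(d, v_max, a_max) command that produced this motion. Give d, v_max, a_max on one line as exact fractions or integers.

d=95/8 v_max=5/2 a_max=1

final state: t=29/4, x=95/8, v=0 → d = 95/8
a_max = (5/4−0)/(5/4−0) = 1
max v = 5/2 over t∈[5/2,19/4] → v_max = 5/2
check: 5/2·(5/2+9/4) = 95/8 ✓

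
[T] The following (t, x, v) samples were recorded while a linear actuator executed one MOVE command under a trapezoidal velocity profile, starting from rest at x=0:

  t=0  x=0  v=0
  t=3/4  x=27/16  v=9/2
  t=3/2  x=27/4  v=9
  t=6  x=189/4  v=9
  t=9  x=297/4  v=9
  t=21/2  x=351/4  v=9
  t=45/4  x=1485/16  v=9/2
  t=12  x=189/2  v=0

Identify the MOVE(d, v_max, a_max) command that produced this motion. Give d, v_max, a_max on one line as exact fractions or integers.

final state: t=12, x=189/2, v=0 → d = 189/2
a_max = (9/2−0)/(3/4−0) = 6
max v = 9 over t∈[3/2,21/2] → v_max = 9
check: 9·(3/2+9) = 189/2 ✓

d=189/2 v_max=9 a_max=6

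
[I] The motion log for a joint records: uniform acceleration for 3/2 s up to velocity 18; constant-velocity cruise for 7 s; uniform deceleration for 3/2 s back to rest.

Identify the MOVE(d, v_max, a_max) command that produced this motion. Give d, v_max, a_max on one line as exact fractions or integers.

a_max = 18/(3/2) = 12
d_a = ½·18·3/2 = 27/2; d_c = 18·7 = 126
d = 2·27/2 + 126 = 153
t_c = 7 > 0 ⇒ limit active, v_max = 18

d=153 v_max=18 a_max=12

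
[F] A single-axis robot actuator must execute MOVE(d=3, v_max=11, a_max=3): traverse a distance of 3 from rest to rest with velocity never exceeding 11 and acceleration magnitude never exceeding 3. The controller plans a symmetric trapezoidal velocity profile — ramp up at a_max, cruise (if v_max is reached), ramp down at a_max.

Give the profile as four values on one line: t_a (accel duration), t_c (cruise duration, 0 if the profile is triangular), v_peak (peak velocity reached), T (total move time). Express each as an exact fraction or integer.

t_a=1 t_c=0 v_peak=3 T=2

v_max²/a_max = 11²/3 = 121/3
3 < 121/3 so t_c = 0
v_peak = √(3·3) = √9 = 3
t_a = 3/3 = 1; t_c = 0
T = 2·1 = 2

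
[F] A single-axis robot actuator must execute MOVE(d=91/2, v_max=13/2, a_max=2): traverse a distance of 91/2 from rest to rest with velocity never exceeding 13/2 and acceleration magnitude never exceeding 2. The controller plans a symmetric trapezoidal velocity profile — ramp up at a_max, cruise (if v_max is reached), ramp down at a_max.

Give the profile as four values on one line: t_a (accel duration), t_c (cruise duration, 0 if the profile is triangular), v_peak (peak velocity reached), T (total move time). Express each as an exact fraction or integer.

vₘ²/aₘ = (13/2)²/2 = 169/8
91/2 ≥ 169/8 → trapezoidal
t_a = (13/2)/2 = 13/4; v_peak = 13/2
d_cruise = 91/2 − 169/8 = 195/8; t_c = (195/8)/(13/2) = 15/4
T = 2·13/4 + 15/4 = 41/4

t_a=13/4 t_c=15/4 v_peak=13/2 T=41/4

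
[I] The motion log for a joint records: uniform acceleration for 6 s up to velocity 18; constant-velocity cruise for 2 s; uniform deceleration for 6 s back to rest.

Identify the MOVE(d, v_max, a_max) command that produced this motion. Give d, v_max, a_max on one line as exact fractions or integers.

d=144 v_max=18 a_max=3

a_max = 18/6 = 3
d_a = ½·18·6 = 54; d_c = 18·2 = 36
d = 2·54 + 36 = 144
t_c = 2 > 0 so v_max = 18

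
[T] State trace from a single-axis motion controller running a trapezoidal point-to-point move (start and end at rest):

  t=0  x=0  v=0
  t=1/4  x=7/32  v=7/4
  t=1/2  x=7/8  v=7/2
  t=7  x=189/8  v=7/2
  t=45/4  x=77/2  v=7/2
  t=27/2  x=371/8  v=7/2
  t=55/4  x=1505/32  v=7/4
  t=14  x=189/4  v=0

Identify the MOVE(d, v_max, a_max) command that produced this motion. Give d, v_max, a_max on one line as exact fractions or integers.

d=189/4 v_max=7/2 a_max=7

final state: t=14, x=189/4, v=0 → d = 189/4
a_max = (7/4−0)/(1/4−0) = 7
max v = 7/2 over t∈[1/2,27/2] → v_max = 7/2
check: 7/2·(1/2+13) = 189/4 ✓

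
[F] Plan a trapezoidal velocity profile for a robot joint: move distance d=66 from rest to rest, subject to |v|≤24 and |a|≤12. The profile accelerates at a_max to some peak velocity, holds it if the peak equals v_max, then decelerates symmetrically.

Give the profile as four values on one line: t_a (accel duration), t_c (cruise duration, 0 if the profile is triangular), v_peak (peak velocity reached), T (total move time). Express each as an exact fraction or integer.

vₘ²/aₘ = 24²/12 = 48
66 ≥ 48 → trapezoidal
t_a = 24/12 = 2; v_peak = 24
d_cruise = 66 − 48 = 18; t_c = 18/24 = 3/4
T = 2·2 + 3/4 = 19/4

t_a=2 t_c=3/4 v_peak=24 T=19/4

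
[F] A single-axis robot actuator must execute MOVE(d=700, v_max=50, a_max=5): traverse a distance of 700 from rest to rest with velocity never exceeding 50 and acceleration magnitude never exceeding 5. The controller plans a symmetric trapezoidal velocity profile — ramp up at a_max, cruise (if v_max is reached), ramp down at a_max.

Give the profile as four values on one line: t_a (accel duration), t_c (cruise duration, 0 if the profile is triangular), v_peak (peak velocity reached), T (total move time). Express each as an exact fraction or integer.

t_a=10 t_c=4 v_peak=50 T=24

(v_max)²/a_max = 50²/5 = 500
700 ≥ 500 ⇒ cruise phase
t_a = 50/5 = 10; v_peak = 50
d_cruise = 700 − 500 = 200; t_c = 200/50 = 4
T = 2·10 + 4 = 24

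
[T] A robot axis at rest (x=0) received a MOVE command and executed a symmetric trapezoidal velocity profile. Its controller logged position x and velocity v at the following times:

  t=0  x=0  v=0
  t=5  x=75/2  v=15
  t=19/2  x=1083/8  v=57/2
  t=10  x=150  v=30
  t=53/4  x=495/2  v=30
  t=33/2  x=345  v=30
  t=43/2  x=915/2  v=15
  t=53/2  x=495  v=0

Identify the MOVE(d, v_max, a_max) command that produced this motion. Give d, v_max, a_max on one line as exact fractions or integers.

final state: t=53/2, x=495, v=0 → d = 495
a_max = (15−0)/(5−0) = 3
max v = 30 over t∈[10,33/2] → v_max = 30
check: 30·(10+13/2) = 495 ✓

d=495 v_max=30 a_max=3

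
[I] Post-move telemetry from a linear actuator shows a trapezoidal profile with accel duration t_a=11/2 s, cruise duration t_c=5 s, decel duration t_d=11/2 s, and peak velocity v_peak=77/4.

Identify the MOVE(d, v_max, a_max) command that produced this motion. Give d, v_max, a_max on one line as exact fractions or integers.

d=1617/8 v_max=77/4 a_max=7/2

a_max = (77/4)/(11/2) = 7/2
d_a = ½·77/4·11/2 = 847/16; d_c = 77/4·5 = 385/4
d = 2·847/16 + 385/4 = 1617/8
t_c = 5 > 0 ⇒ limit active, v_max = 77/4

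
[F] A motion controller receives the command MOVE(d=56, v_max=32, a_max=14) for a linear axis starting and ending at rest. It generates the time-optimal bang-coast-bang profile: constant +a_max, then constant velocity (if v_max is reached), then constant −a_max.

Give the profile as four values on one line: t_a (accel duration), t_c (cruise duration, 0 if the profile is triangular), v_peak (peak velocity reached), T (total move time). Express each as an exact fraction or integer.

t_a=2 t_c=0 v_peak=28 T=4

v_max²/a_max = 32²/14 = 512/7
56 < 512/7 so t_c = 0
v_peak = √(56·14) = √784 = 28
t_a = 28/14 = 2; t_c = 0
T = 2·2 = 4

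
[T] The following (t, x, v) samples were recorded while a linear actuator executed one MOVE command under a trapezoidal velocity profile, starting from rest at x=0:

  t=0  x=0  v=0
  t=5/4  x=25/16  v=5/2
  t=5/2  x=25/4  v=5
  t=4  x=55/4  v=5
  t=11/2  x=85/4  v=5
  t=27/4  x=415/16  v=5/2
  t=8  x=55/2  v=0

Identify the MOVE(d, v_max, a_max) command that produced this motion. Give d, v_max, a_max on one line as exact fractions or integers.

final state: t=8, x=55/2, v=0 → d = 55/2
a_max = (5/2−0)/(5/4−0) = 2
max v = 5 over t∈[5/2,11/2] → v_max = 5
check: 5·(5/2+3) = 55/2 ✓

d=55/2 v_max=5 a_max=2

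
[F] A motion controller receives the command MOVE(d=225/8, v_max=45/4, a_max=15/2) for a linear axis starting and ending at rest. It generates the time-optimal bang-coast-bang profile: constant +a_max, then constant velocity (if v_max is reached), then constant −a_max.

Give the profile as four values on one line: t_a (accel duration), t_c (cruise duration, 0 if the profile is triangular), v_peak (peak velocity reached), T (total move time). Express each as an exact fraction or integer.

t_a=3/2 t_c=1 v_peak=45/4 T=4

v_max²/a_max = (45/4)²/(15/2) = 135/8
225/8 ≥ 135/8 so v_max reached
t_a = (45/4)/(15/2) = 3/2; v_peak = 45/4
d_cruise = 225/8 − 135/8 = 45/4; t_c = (45/4)/(45/4) = 1
T = 2·3/2 + 1 = 4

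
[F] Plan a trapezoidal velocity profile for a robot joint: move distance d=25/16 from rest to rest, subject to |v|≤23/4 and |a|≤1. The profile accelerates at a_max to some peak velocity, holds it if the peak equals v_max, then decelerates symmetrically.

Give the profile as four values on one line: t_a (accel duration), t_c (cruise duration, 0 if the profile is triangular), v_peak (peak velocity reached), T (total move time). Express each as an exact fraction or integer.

t_a=5/4 t_c=0 v_peak=5/4 T=5/2

v_max²/a_max = (23/4)²/1 = 529/16
25/16 < 529/16 so t_c = 0
v_peak = √(25/16·1) = √(25/16) = 5/4
t_a = (5/4)/1 = 5/4; t_c = 0
T = 2·5/4 = 5/2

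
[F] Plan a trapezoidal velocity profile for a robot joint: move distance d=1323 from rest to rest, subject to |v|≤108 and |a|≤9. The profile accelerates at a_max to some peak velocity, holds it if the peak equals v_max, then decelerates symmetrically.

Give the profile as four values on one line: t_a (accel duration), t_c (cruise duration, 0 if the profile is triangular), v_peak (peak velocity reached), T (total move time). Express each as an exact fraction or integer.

t_a=12 t_c=1/4 v_peak=108 T=97/4

vₘ²/aₘ = 108²/9 = 1296
1323 ≥ 1296 ⇒ cruise phase
t_a = 108/9 = 12; v_peak = 108
d_cruise = 1323 − 1296 = 27; t_c = 27/108 = 1/4
T = 2·12 + 1/4 = 97/4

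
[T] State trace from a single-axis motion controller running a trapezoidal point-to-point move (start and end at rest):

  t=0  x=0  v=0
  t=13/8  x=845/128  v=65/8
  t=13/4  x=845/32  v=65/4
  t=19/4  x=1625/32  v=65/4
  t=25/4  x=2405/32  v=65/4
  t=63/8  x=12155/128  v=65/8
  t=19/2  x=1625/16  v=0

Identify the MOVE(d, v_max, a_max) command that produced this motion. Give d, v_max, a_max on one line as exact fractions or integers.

final state: t=19/2, x=1625/16, v=0 → d = 1625/16
a_max = (65/8−0)/(13/8−0) = 5
max v = 65/4 over t∈[13/4,25/4] → v_max = 65/4
check: 65/4·(13/4+3) = 1625/16 ✓

d=1625/16 v_max=65/4 a_max=5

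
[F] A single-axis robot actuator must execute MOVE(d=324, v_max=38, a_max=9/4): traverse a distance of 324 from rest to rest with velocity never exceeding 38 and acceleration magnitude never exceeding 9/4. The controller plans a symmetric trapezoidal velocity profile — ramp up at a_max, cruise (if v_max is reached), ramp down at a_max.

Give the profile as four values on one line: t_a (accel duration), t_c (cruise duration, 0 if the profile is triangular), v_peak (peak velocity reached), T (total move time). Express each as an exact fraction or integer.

(v_max)²/a_max = 38²/(9/4) = 5776/9
324 < 5776/9 ⇒ no cruise
v_peak = √(324·9/4) = √729 = 27
t_a = 27/(9/4) = 12; t_c = 0
T = 2·12 = 24

t_a=12 t_c=0 v_peak=27 T=24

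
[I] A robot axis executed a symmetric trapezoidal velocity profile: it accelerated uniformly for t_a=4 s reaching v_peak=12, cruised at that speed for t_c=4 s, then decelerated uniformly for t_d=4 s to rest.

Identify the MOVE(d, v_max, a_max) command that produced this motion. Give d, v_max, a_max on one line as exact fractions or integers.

a_max = 12/4 = 3
d_a = ½·12·4 = 24; d_c = 12·4 = 48
d = 2·24 + 48 = 96
t_c = 4 > 0 → v_max = v_peak = 12

d=96 v_max=12 a_max=3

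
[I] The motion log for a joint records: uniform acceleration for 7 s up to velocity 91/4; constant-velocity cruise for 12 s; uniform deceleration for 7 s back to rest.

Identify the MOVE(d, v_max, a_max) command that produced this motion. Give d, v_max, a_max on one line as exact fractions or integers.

d=1729/4 v_max=91/4 a_max=13/4

a_max = (91/4)/7 = 13/4
d_a = ½·91/4·7 = 637/8; d_c = 91/4·12 = 273
d = 2·637/8 + 273 = 1729/4
t_c = 12 > 0 so v_max = 91/4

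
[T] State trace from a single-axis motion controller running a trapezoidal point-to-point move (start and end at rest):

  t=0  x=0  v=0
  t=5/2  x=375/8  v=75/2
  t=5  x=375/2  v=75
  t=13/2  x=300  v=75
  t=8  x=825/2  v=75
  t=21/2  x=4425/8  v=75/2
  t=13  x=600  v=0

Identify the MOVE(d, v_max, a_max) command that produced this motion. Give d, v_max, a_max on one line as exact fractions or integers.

d=600 v_max=75 a_max=15

final state: t=13, x=600, v=0 → d = 600
a_max = (75/2−0)/(5/2−0) = 15
max v = 75 over t∈[5,8] → v_max = 75
check: 75·(5+3) = 600 ✓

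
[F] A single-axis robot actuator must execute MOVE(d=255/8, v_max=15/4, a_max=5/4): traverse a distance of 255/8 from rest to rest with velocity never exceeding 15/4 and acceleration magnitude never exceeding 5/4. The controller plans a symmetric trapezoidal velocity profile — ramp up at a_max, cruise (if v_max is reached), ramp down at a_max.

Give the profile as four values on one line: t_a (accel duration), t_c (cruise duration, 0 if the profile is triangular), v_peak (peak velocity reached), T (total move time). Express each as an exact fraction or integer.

t_a=3 t_c=11/2 v_peak=15/4 T=23/2

v_max²/a_max = (15/4)²/(5/4) = 45/4
255/8 ≥ 45/4 → trapezoidal
t_a = (15/4)/(5/4) = 3; v_peak = 15/4
d_cruise = 255/8 − 45/4 = 165/8; t_c = (165/8)/(15/4) = 11/2
T = 2·3 + 11/2 = 23/2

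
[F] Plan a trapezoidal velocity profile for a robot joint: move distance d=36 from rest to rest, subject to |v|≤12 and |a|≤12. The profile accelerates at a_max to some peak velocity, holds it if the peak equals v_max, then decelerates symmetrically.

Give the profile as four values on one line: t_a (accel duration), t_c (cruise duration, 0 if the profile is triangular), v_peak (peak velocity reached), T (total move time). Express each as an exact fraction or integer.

v_max²/a_max = 12²/12 = 12
36 ≥ 12 → trapezoidal
t_a = 12/12 = 1; v_peak = 12
d_cruise = 36 − 12 = 24; t_c = 24/12 = 2
T = 2·1 + 2 = 4

t_a=1 t_c=2 v_peak=12 T=4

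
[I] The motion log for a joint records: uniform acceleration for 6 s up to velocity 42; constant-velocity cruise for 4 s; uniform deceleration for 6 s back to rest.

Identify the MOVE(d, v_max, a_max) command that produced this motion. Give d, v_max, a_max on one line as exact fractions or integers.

a_max = 42/6 = 7
d_a = ½·42·6 = 126; d_c = 42·4 = 168
d = 2·126 + 168 = 420
t_c = 4 > 0 → v_max = v_peak = 42

d=420 v_max=42 a_max=7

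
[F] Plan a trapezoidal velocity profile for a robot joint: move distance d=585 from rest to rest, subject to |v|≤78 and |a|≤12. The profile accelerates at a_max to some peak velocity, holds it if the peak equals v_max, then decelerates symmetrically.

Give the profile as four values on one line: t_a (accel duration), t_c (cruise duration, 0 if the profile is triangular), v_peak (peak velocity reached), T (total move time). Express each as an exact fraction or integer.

v_max²/a_max = 78²/12 = 507
585 ≥ 507 so v_max reached
t_a = 78/12 = 13/2; v_peak = 78
d_cruise = 585 − 507 = 78; t_c = 78/78 = 1
T = 2·13/2 + 1 = 14

t_a=13/2 t_c=1 v_peak=78 T=14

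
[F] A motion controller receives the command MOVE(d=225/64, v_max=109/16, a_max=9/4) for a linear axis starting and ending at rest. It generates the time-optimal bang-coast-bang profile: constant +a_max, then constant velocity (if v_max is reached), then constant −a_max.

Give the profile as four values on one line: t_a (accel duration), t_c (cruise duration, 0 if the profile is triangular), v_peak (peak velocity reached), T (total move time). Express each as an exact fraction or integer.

t_a=5/4 t_c=0 v_peak=45/16 T=5/2

vₘ²/aₘ = (109/16)²/(9/4) = 11881/576
225/64 < 11881/576 ⇒ no cruise
v_peak = √(225/64·9/4) = √(2025/256) = 45/16
t_a = (45/16)/(9/4) = 5/4; t_c = 0
T = 2·5/4 = 5/2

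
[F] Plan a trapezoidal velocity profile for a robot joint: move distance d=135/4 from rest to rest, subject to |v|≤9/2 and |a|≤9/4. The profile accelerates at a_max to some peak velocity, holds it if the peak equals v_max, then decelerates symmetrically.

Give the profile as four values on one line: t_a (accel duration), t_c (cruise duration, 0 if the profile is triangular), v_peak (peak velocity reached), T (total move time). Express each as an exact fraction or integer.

(v_max)²/a_max = (9/2)²/(9/4) = 9
135/4 ≥ 9 so v_max reached
t_a = (9/2)/(9/4) = 2; v_peak = 9/2
d_cruise = 135/4 − 9 = 99/4; t_c = (99/4)/(9/2) = 11/2
T = 2·2 + 11/2 = 19/2

t_a=2 t_c=11/2 v_peak=9/2 T=19/2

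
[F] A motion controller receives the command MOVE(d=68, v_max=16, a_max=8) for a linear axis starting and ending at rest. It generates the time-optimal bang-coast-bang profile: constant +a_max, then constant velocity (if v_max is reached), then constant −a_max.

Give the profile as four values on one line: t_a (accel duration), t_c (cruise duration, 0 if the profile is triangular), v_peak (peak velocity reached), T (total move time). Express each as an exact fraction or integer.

t_a=2 t_c=9/4 v_peak=16 T=25/4

v_max²/a_max = 16²/8 = 32
68 ≥ 32 → trapezoidal
t_a = 16/8 = 2; v_peak = 16
d_cruise = 68 − 32 = 36; t_c = 36/16 = 9/4
T = 2·2 + 9/4 = 25/4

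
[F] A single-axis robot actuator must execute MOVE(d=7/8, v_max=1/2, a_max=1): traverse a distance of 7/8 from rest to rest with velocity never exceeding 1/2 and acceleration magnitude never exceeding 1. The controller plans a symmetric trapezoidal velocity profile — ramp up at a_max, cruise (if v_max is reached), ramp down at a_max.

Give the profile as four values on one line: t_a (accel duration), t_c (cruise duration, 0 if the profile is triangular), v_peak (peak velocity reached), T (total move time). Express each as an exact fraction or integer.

t_a=1/2 t_c=5/4 v_peak=1/2 T=9/4

v_max²/a_max = (1/2)²/1 = 1/4
7/8 ≥ 1/4 so v_max reached
t_a = (1/2)/1 = 1/2; v_peak = 1/2
d_cruise = 7/8 − 1/4 = 5/8; t_c = (5/8)/(1/2) = 5/4
T = 2·1/2 + 5/4 = 9/4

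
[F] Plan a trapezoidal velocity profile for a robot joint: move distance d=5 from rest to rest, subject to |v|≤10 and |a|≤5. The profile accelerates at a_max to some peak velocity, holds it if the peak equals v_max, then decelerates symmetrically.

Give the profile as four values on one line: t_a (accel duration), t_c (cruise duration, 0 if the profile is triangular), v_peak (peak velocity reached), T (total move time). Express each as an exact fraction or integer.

vₘ²/aₘ = 10²/5 = 20
5 < 20 → triangular
v_peak = √(5·5) = √25 = 5
t_a = 5/5 = 1; t_c = 0
T = 2·1 = 2

t_a=1 t_c=0 v_peak=5 T=2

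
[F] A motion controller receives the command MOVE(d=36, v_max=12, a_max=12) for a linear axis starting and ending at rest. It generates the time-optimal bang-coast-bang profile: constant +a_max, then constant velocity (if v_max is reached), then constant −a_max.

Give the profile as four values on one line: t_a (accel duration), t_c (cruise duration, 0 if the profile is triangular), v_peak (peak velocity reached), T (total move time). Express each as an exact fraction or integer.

t_a=1 t_c=2 v_peak=12 T=4

vₘ²/aₘ = 12²/12 = 12
36 ≥ 12 → trapezoidal
t_a = 12/12 = 1; v_peak = 12
d_cruise = 36 − 12 = 24; t_c = 24/12 = 2
T = 2·1 + 2 = 4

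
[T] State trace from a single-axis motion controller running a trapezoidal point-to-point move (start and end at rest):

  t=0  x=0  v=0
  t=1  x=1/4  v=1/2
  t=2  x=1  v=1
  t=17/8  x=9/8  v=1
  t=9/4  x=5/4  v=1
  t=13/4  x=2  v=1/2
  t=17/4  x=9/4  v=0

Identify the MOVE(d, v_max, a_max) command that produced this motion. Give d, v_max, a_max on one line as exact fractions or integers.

final state: t=17/4, x=9/4, v=0 → d = 9/4
a_max = (1/2−0)/(1−0) = 1/2
max v = 1 over t∈[2,9/4] → v_max = 1
check: 1·(2+1/4) = 9/4 ✓

d=9/4 v_max=1 a_max=1/2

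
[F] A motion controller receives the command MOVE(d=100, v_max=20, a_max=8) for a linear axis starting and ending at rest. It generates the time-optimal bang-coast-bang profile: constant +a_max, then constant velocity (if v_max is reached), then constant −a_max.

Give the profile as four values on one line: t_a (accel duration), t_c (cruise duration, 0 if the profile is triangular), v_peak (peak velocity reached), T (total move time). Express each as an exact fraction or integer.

t_a=5/2 t_c=5/2 v_peak=20 T=15/2

vₘ²/aₘ = 20²/8 = 50
100 ≥ 50 → trapezoidal
t_a = 20/8 = 5/2; v_peak = 20
d_cruise = 100 − 50 = 50; t_c = 50/20 = 5/2
T = 2·5/2 + 5/2 = 15/2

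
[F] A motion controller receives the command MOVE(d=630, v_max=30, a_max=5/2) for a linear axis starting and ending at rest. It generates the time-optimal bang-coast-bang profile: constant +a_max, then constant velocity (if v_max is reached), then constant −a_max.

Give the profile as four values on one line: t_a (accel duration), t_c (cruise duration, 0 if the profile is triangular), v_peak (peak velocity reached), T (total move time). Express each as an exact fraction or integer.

t_a=12 t_c=9 v_peak=30 T=33

vₘ²/aₘ = 30²/(5/2) = 360
630 ≥ 360 ⇒ cruise phase
t_a = 30/(5/2) = 12; v_peak = 30
d_cruise = 630 − 360 = 270; t_c = 270/30 = 9
T = 2·12 + 9 = 33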